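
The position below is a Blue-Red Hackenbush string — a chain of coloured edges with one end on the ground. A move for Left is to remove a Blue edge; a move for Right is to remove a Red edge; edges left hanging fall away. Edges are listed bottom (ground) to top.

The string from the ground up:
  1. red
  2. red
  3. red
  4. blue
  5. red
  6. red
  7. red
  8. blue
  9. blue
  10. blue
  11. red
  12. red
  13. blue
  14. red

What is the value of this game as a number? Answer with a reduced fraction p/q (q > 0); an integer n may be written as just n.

Build G(s[:k]) for k = 1..14, string s = red red red blue red red red blue blue blue red red blue red.
G_1 [r]  L=[none]  R=[0]  = -1
G_2 [rr]  L=[none]  R=[-1 0]  = -2
G_3 [rrr]  L=[none]  R=[-2 -1 0]  = -3
G_4 [rrrb]  L=[-3]  R=[-2 -1 0]  = -5/2
G_5 [rrrbr]  L=[-3]  R=[-5/2 -2 -1 0]  = -11/4
G_6 [rrrbrr]  L=[-3]  R=[-11/4 -5/2 -2 -1 0]  = -23/8
G_7 [rrrbrrr]  L=[-3]  R=[-23/8 -11/4 -5/2 -2 -1 0]  = -47/16
G_8 [rrrbrrrb]  L=[-3 -47/16]  R=[-23/8 -11/4 -5/2 -2 -1 0]  = -93/32
G_9 [rrrbrrrbb]  L=[-3 -47/16 -93/32]  R=[-23/8 -11/4 -5/2 -2 -1 0]  = -185/64
G_10 [rrrbrrrbbb]  L=[-3 -47/16 -93/32 -185/64]  R=[-23/8 -11/4 -5/2 -2 -1 0]  = -369/128
G_11 [rrrbrrrbbbr]  L=[-3 -47/16 -93/32 -185/64]  R=[-369/128 -23/8 -11/4 -5/2 -2 -1 0]  = -739/256
G_12 [rrrbrrrbbbrr]  L=[-3 -47/16 -93/32 -185/64]  R=[-739/256 -369/128 -23/8 -11/4 -5/2 -2 -1 0]  = -1479/512
G_13 [rrrbrrrbbbrrb]  L=[-3 -47/16 -93/32 -185/64 -1479/512]  R=[-739/256 -369/128 -23/8 -11/4 -5/2 -2 -1 0]  = -2957/1024
G_14 [rrrbrrrbbbrrbr]  L=[-3 -47/16 -93/32 -185/64 -1479/512]  R=[-2957/1024 -739/256 -369/128 -23/8 -11/4 -5/2 -2 -1 0]  = -5915/2048

-5915/2048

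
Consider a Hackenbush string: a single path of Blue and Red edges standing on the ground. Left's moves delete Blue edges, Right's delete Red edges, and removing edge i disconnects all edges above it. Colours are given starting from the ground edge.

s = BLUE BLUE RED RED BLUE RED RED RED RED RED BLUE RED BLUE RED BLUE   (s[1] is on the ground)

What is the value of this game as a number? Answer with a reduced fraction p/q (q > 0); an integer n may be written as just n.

10283/8192

Recurse on prefixes of the 15-edge string BLUE BLUE RED RED BLUE RED RED RED RED RED BLUE RED BLUE RED BLUE:
value(B) = { 0 |  } → 1
value(BB) = { 0, 1 |  } → 2
value(BBR) = { 0, 1 | 2 } → 3/2
value(BBRR) = { 0, 1 | 3/2, 2 } → 5/4
value(BBRRB) = { 0, 1, 5/4 | 3/2, 2 } → 11/8
value(BBRRBR) = { 0, 1, 5/4 | 11/8, 3/2, 2 } → 21/16
value(BBRRBRR) = { 0, 1, 5/4 | 21/16, 11/8, 3/2, 2 } → 41/32
value(BBRRBRRR) = { 0, 1, 5/4 | 41/32, 21/16, 11/8, 3/2, 2 } → 81/64
value(BBRRBRRRR) = { 0, 1, 5/4 | 81/64, 41/32, 21/16, 11/8, 3/2, 2 } → 161/128
value(BBRRBRRRRR) = { 0, 1, 5/4 | 161/128, 81/64, 41/32, 21/16, 11/8, 3/2, 2 } → 321/256
value(BBRRBRRRRRB) = { 0, 1, 5/4, 321/256 | 161/128, 81/64, 41/32, 21/16, 11/8, 3/2, 2 } → 643/512
value(BBRRBRRRRRBR) = { 0, 1, 5/4, 321/256 | 643/512, 161/128, 81/64, 41/32, 21/16, 11/8, 3/2, 2 } → 1285/1024
value(BBRRBRRRRRBRB) = { 0, 1, 5/4, 321/256, 1285/1024 | 643/512, 161/128, 81/64, 41/32, 21/16, 11/8, 3/2, 2 } → 2571/2048
value(BBRRBRRRRRBRBR) = { 0, 1, 5/4, 321/256, 1285/1024 | 2571/2048, 643/512, 161/128, 81/64, 41/32, 21/16, 11/8, 3/2, 2 } → 5141/4096
value(BBRRBRRRRRBRBRB) = { 0, 1, 5/4, 321/256, 1285/1024, 5141/4096 | 2571/2048, 643/512, 161/128, 81/64, 41/32, 21/16, 11/8, 3/2, 2 } → 10283/8192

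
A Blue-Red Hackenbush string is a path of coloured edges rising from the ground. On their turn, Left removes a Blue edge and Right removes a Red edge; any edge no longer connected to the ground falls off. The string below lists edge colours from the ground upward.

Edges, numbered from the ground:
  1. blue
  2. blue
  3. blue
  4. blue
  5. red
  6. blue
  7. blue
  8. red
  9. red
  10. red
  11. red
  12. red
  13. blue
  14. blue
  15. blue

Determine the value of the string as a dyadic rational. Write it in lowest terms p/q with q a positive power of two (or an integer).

7695/2048

value(b) = { 0 | · } — 1
value(bb) = { 0, 1 | · } — 2
value(bbb) = { 0, 1, 2 | · } — 3
value(bbbb) = { 0, 1, 2, 3 | · } — 4
value(bbbbr) = { 0, 1, 2, 3 | 4 } — 7/2
value(bbbbrb) = { 0, 1, 2, 3, 7/2 | 4 } — 15/4
value(bbbbrbb) = { 0, 1, 2, 3, 7/2, 15/4 | 4 } — 31/8
value(bbbbrbbr) = { 0, 1, 2, 3, 7/2, 15/4 | 31/8, 4 } — 61/16
value(bbbbrbbrr) = { 0, 1, 2, 3, 7/2, 15/4 | 61/16, 31/8, 4 } — 121/32
value(bbbbrbbrrr) = { 0, 1, 2, 3, 7/2, 15/4 | 121/32, 61/16, 31/8, 4 } — 241/64
value(bbbbrbbrrrr) = { 0, 1, 2, 3, 7/2, 15/4 | 241/64, 121/32, 61/16, 31/8, 4 } — 481/128
value(bbbbrbbrrrrr) = { 0, 1, 2, 3, 7/2, 15/4 | 481/128, 241/64, 121/32, 61/16, 31/8, 4 } — 961/256
value(bbbbrbbrrrrrb) = { 0, 1, 2, 3, 7/2, 15/4, 961/256 | 481/128, 241/64, 121/32, 61/16, 31/8, 4 } — 1923/512
value(bbbbrbbrrrrrbb) = { 0, 1, 2, 3, 7/2, 15/4, 961/256, 1923/512 | 481/128, 241/64, 121/32, 61/16, 31/8, 4 } — 3847/1024
value(bbbbrbbrrrrrbbb) = { 0, 1, 2, 3, 7/2, 15/4, 961/256, 1923/512, 3847/1024 | 481/128, 241/64, 121/32, 61/16, 31/8, 4 } — 7695/2048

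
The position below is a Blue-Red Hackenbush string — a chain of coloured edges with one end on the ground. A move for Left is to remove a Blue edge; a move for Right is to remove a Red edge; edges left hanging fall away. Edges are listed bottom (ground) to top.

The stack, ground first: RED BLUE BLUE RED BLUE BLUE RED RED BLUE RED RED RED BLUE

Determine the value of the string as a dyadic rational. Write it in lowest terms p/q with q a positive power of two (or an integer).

Prefix values for RED BLUE BLUE RED BLUE BLUE RED RED BLUE RED RED RED BLUE via {L|R} + simplicity:
v_1 [R]  L=[(no moves)]  R=[0]  → -1
v_2 [RB]  L=[-1]  R=[0]  → -1/2
v_3 [RBB]  L=[-1; -1/2]  R=[0]  → -1/4
v_4 [RBBR]  L=[-1; -1/2]  R=[-1/4; 0]  → -3/8
v_5 [RBBRB]  L=[-1; -1/2; -3/8]  R=[-1/4; 0]  → -5/16
v_6 [RBBRBB]  L=[-1; -1/2; -3/8; -5/16]  R=[-1/4; 0]  → -9/32
v_7 [RBBRBBR]  L=[-1; -1/2; -3/8; -5/16]  R=[-9/32; -1/4; 0]  → -19/64
v_8 [RBBRBBRR]  L=[-1; -1/2; -3/8; -5/16]  R=[-19/64; -9/32; -1/4; 0]  → -39/128
v_9 [RBBRBBRRB]  L=[-1; -1/2; -3/8; -5/16; -39/128]  R=[-19/64; -9/32; -1/4; 0]  → -77/256
v_10 [RBBRBBRRBR]  L=[-1; -1/2; -3/8; -5/16; -39/128]  R=[-77/256; -19/64; -9/32; -1/4; 0]  → -155/512
v_11 [RBBRBBRRBRR]  L=[-1; -1/2; -3/8; -5/16; -39/128]  R=[-155/512; -77/256; -19/64; -9/32; -1/4; 0]  → -311/1024
v_12 [RBBRBBRRBRRR]  L=[-1; -1/2; -3/8; -5/16; -39/128]  R=[-311/1024; -155/512; -77/256; -19/64; -9/32; -1/4; 0]  → -623/2048
v_13 [RBBRBBRRBRRRB]  L=[-1; -1/2; -3/8; -5/16; -39/128; -623/2048]  R=[-311/1024; -155/512; -77/256; -19/64; -9/32; -1/4; 0]  → -1245/4096

-1245/4096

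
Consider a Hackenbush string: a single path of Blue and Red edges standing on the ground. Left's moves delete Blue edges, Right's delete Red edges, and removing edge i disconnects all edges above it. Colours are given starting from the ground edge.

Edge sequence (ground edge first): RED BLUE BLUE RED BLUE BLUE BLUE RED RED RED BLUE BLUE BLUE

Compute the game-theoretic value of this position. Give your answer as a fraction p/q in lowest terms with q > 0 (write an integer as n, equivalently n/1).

-1137/4096

step 1: add RED to get R; options L={ · } R={ 0 } ⇒ -1
step 2: add BLUE to get RB; options L={ -1 } R={ 0 } ⇒ -1/2
step 3: add BLUE to get RBB; options L={ -1, -1/2 } R={ 0 } ⇒ -1/4
step 4: add RED to get RBBR; options L={ -1, -1/2 } R={ -1/4, 0 } ⇒ -3/8
step 5: add BLUE to get RBBRB; options L={ -1, -1/2, -3/8 } R={ -1/4, 0 } ⇒ -5/16
step 6: add BLUE to get RBBRBB; options L={ -1, -1/2, -3/8, -5/16 } R={ -1/4, 0 } ⇒ -9/32
step 7: add BLUE to get RBBRBBB; options L={ -1, -1/2, -3/8, -5/16, -9/32 } R={ -1/4, 0 } ⇒ -17/64
step 8: add RED to get RBBRBBBR; options L={ -1, -1/2, -3/8, -5/16, -9/32 } R={ -17/64, -1/4, 0 } ⇒ -35/128
step 9: add RED to get RBBRBBBRR; options L={ -1, -1/2, -3/8, -5/16, -9/32 } R={ -35/128, -17/64, -1/4, 0 } ⇒ -71/256
step 10: add RED to get RBBRBBBRRR; options L={ -1, -1/2, -3/8, -5/16, -9/32 } R={ -71/256, -35/128, -17/64, -1/4, 0 } ⇒ -143/512
step 11: add BLUE to get RBBRBBBRRRB; options L={ -1, -1/2, -3/8, -5/16, -9/32, -143/512 } R={ -71/256, -35/128, -17/64, -1/4, 0 } ⇒ -285/1024
step 12: add BLUE to get RBBRBBBRRRBB; options L={ -1, -1/2, -3/8, -5/16, -9/32, -143/512, -285/1024 } R={ -71/256, -35/128, -17/64, -1/4, 0 } ⇒ -569/2048
step 13: add BLUE to get RBBRBBBRRRBBB; options L={ -1, -1/2, -3/8, -5/16, -9/32, -143/512, -285/1024, -569/2048 } R={ -71/256, -35/128, -17/64, -1/4, 0 } ⇒ -1137/4096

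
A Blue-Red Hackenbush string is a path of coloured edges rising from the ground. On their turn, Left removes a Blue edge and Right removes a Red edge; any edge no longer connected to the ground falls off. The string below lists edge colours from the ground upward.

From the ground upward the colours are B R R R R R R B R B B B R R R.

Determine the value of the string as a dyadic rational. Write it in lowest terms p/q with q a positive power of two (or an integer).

369/16384

g(B) = { 0 | · } = 1
g(BR) = { 0 | 1 } = 1/2
g(BRR) = { 0 | 1/2; 1 } = 1/4
g(BRRR) = { 0 | 1/4; 1/2; 1 } = 1/8
g(BRRRR) = { 0 | 1/8; 1/4; 1/2; 1 } = 1/16
g(BRRRRR) = { 0 | 1/16; 1/8; 1/4; 1/2; 1 } = 1/32
g(BRRRRRR) = { 0 | 1/32; 1/16; 1/8; 1/4; 1/2; 1 } = 1/64
g(BRRRRRRB) = { 0; 1/64 | 1/32; 1/16; 1/8; 1/4; 1/2; 1 } = 3/128
g(BRRRRRRBR) = { 0; 1/64 | 3/128; 1/32; 1/16; 1/8; 1/4; 1/2; 1 } = 5/256
g(BRRRRRRBRB) = { 0; 1/64; 5/256 | 3/128; 1/32; 1/16; 1/8; 1/4; 1/2; 1 } = 11/512
g(BRRRRRRBRBB) = { 0; 1/64; 5/256; 11/512 | 3/128; 1/32; 1/16; 1/8; 1/4; 1/2; 1 } = 23/1024
g(BRRRRRRBRBBB) = { 0; 1/64; 5/256; 11/512; 23/1024 | 3/128; 1/32; 1/16; 1/8; 1/4; 1/2; 1 } = 47/2048
g(BRRRRRRBRBBBR) = { 0; 1/64; 5/256; 11/512; 23/1024 | 47/2048; 3/128; 1/32; 1/16; 1/8; 1/4; 1/2; 1 } = 93/4096
g(BRRRRRRBRBBBRR) = { 0; 1/64; 5/256; 11/512; 23/1024 | 93/4096; 47/2048; 3/128; 1/32; 1/16; 1/8; 1/4; 1/2; 1 } = 185/8192
g(BRRRRRRBRBBBRRR) = { 0; 1/64; 5/256; 11/512; 23/1024 | 185/8192; 93/4096; 47/2048; 3/128; 1/32; 1/16; 1/8; 1/4; 1/2; 1 } = 369/16384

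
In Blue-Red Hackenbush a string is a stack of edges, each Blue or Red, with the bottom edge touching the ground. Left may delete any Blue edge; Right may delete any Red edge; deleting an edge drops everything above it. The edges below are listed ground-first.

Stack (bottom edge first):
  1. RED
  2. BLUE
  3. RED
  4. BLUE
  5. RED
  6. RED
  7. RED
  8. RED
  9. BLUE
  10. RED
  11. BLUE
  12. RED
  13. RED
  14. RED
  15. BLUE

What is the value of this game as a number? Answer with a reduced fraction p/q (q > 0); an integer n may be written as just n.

-12125/16384

Build g(s[:k]) for k = 1..15, string s = RED BLUE RED BLUE RED RED RED RED BLUE RED BLUE RED RED RED BLUE.
1 of 15 · R · max L −∞ · min R 0 -> -1
2 of 15 · RB · max L -1 · min R 0 -> -1/2
3 of 15 · RBR · max L -1 · min R -1/2 -> -3/4
4 of 15 · RBRB · max L -3/4 · min R -1/2 -> -5/8
5 of 15 · RBRBR · max L -3/4 · min R -5/8 -> -11/16
6 of 15 · RBRBRR · max L -3/4 · min R -11/16 -> -23/32
7 of 15 · RBRBRRR · max L -3/4 · min R -23/32 -> -47/64
8 of 15 · RBRBRRRR · max L -3/4 · min R -47/64 -> -95/128
9 of 15 · RBRBRRRRB · max L -95/128 · min R -47/64 -> -189/256
10 of 15 · RBRBRRRRBR · max L -95/128 · min R -189/256 -> -379/512
11 of 15 · RBRBRRRRBRB · max L -379/512 · min R -189/256 -> -757/1024
12 of 15 · RBRBRRRRBRBR · max L -379/512 · min R -757/1024 -> -1515/2048
13 of 15 · RBRBRRRRBRBRR · max L -379/512 · min R -1515/2048 -> -3031/4096
14 of 15 · RBRBRRRRBRBRRR · max L -379/512 · min R -3031/4096 -> -6063/8192
15 of 15 · RBRBRRRRBRBRRRB · max L -6063/8192 · min R -3031/4096 -> -12125/16384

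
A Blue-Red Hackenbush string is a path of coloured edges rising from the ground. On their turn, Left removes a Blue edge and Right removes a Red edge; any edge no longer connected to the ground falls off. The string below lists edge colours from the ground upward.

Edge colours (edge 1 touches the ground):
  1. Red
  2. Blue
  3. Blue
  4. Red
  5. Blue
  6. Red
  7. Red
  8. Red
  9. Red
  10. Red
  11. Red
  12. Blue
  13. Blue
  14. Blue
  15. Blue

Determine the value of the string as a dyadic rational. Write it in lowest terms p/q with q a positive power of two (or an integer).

-6113/16384

edge 1 of 15 (Red): { none | 0 } ⇒ -1
edge 2 of 15 (Blue): { -1 | 0 } ⇒ -1/2
edge 3 of 15 (Blue): { -1, -1/2 | 0 } ⇒ -1/4
edge 4 of 15 (Red): { -1, -1/2 | -1/4, 0 } ⇒ -3/8
edge 5 of 15 (Blue): { -1, -1/2, -3/8 | -1/4, 0 } ⇒ -5/16
edge 6 of 15 (Red): { -1, -1/2, -3/8 | -5/16, -1/4, 0 } ⇒ -11/32
edge 7 of 15 (Red): { -1, -1/2, -3/8 | -11/32, -5/16, -1/4, 0 } ⇒ -23/64
edge 8 of 15 (Red): { -1, -1/2, -3/8 | -23/64, -11/32, -5/16, -1/4, 0 } ⇒ -47/128
edge 9 of 15 (Red): { -1, -1/2, -3/8 | -47/128, -23/64, -11/32, -5/16, -1/4, 0 } ⇒ -95/256
edge 10 of 15 (Red): { -1, -1/2, -3/8 | -95/256, -47/128, -23/64, -11/32, -5/16, -1/4, 0 } ⇒ -191/512
edge 11 of 15 (Red): { -1, -1/2, -3/8 | -191/512, -95/256, -47/128, -23/64, -11/32, -5/16, -1/4, 0 } ⇒ -383/1024
edge 12 of 15 (Blue): { -1, -1/2, -3/8, -383/1024 | -191/512, -95/256, -47/128, -23/64, -11/32, -5/16, -1/4, 0 } ⇒ -765/2048
edge 13 of 15 (Blue): { -1, -1/2, -3/8, -383/1024, -765/2048 | -191/512, -95/256, -47/128, -23/64, -11/32, -5/16, -1/4, 0 } ⇒ -1529/4096
edge 14 of 15 (Blue): { -1, -1/2, -3/8, -383/1024, -765/2048, -1529/4096 | -191/512, -95/256, -47/128, -23/64, -11/32, -5/16, -1/4, 0 } ⇒ -3057/8192
edge 15 of 15 (Blue): { -1, -1/2, -3/8, -383/1024, -765/2048, -1529/4096, -3057/8192 | -191/512, -95/256, -47/128, -23/64, -11/32, -5/16, -1/4, 0 } ⇒ -6113/16384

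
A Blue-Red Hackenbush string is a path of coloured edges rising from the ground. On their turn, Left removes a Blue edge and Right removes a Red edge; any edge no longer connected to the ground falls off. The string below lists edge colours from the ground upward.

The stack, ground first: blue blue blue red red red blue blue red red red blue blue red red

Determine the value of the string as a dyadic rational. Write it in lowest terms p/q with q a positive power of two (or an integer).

Prefix values for blue blue blue red red red blue blue red red red blue blue red red via {L|R} + simplicity:
edge 1 of 15 (blue): { 0 |  } so 1
edge 2 of 15 (blue): { 0; 1 |  } so 2
edge 3 of 15 (blue): { 0; 1; 2 |  } so 3
edge 4 of 15 (red): { 0; 1; 2 | 3 } so 5/2
edge 5 of 15 (red): { 0; 1; 2 | 5/2; 3 } so 9/4
edge 6 of 15 (red): { 0; 1; 2 | 9/4; 5/2; 3 } so 17/8
edge 7 of 15 (blue): { 0; 1; 2; 17/8 | 9/4; 5/2; 3 } so 35/16
edge 8 of 15 (blue): { 0; 1; 2; 17/8; 35/16 | 9/4; 5/2; 3 } so 71/32
edge 9 of 15 (red): { 0; 1; 2; 17/8; 35/16 | 71/32; 9/4; 5/2; 3 } so 141/64
edge 10 of 15 (red): { 0; 1; 2; 17/8; 35/16 | 141/64; 71/32; 9/4; 5/2; 3 } so 281/128
edge 11 of 15 (red): { 0; 1; 2; 17/8; 35/16 | 281/128; 141/64; 71/32; 9/4; 5/2; 3 } so 561/256
edge 12 of 15 (blue): { 0; 1; 2; 17/8; 35/16; 561/256 | 281/128; 141/64; 71/32; 9/4; 5/2; 3 } so 1123/512
edge 13 of 15 (blue): { 0; 1; 2; 17/8; 35/16; 561/256; 1123/512 | 281/128; 141/64; 71/32; 9/4; 5/2; 3 } so 2247/1024
edge 14 of 15 (red): { 0; 1; 2; 17/8; 35/16; 561/256; 1123/512 | 2247/1024; 281/128; 141/64; 71/32; 9/4; 5/2; 3 } so 4493/2048
edge 15 of 15 (red): { 0; 1; 2; 17/8; 35/16; 561/256; 1123/512 | 4493/2048; 2247/1024; 281/128; 141/64; 71/32; 9/4; 5/2; 3 } so 8985/4096

8985/4096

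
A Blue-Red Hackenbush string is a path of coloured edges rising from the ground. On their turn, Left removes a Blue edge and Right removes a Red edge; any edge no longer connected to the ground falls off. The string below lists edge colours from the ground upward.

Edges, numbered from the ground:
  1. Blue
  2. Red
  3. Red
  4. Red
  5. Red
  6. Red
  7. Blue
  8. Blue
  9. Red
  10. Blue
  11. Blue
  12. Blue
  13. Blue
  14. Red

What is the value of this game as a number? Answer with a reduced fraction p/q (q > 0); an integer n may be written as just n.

445/8192

Build val(s[:k]) for k = 1..14, string s = Blue Red Red Red Red Red Blue Blue Red Blue Blue Blue Blue Red.
edge 1 of 14 (Blue): { 0 | · } so 1
edge 2 of 14 (Red): { 0 | 1 } so 1/2
edge 3 of 14 (Red): { 0 | 1/2, 1 } so 1/4
edge 4 of 14 (Red): { 0 | 1/4, 1/2, 1 } so 1/8
edge 5 of 14 (Red): { 0 | 1/8, 1/4, 1/2, 1 } so 1/16
edge 6 of 14 (Red): { 0 | 1/16, 1/8, 1/4, 1/2, 1 } so 1/32
edge 7 of 14 (Blue): { 0, 1/32 | 1/16, 1/8, 1/4, 1/2, 1 } so 3/64
edge 8 of 14 (Blue): { 0, 1/32, 3/64 | 1/16, 1/8, 1/4, 1/2, 1 } so 7/128
edge 9 of 14 (Red): { 0, 1/32, 3/64 | 7/128, 1/16, 1/8, 1/4, 1/2, 1 } so 13/256
edge 10 of 14 (Blue): { 0, 1/32, 3/64, 13/256 | 7/128, 1/16, 1/8, 1/4, 1/2, 1 } so 27/512
edge 11 of 14 (Blue): { 0, 1/32, 3/64, 13/256, 27/512 | 7/128, 1/16, 1/8, 1/4, 1/2, 1 } so 55/1024
edge 12 of 14 (Blue): { 0, 1/32, 3/64, 13/256, 27/512, 55/1024 | 7/128, 1/16, 1/8, 1/4, 1/2, 1 } so 111/2048
edge 13 of 14 (Blue): { 0, 1/32, 3/64, 13/256, 27/512, 55/1024, 111/2048 | 7/128, 1/16, 1/8, 1/4, 1/2, 1 } so 223/4096
edge 14 of 14 (Red): { 0, 1/32, 3/64, 13/256, 27/512, 55/1024, 111/2048 | 223/4096, 7/128, 1/16, 1/8, 1/4, 1/2, 1 } so 445/8192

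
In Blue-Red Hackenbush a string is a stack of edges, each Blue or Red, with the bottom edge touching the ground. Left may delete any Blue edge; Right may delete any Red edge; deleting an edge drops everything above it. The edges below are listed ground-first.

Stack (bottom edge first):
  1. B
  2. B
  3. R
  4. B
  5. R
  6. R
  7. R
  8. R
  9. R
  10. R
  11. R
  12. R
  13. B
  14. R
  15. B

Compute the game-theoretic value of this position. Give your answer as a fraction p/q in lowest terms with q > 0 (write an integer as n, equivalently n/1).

12299/8192

Recurse on prefixes of the 15-edge string B B R B R R R R R R R R B R B:
edge 1 of 15 (B): { 0 |  } => 1
edge 2 of 15 (B): { 0; 1 |  } => 2
edge 3 of 15 (R): { 0; 1 | 2 } => 3/2
edge 4 of 15 (B): { 0; 1; 3/2 | 2 } => 7/4
edge 5 of 15 (R): { 0; 1; 3/2 | 7/4; 2 } => 13/8
edge 6 of 15 (R): { 0; 1; 3/2 | 13/8; 7/4; 2 } => 25/16
edge 7 of 15 (R): { 0; 1; 3/2 | 25/16; 13/8; 7/4; 2 } => 49/32
edge 8 of 15 (R): { 0; 1; 3/2 | 49/32; 25/16; 13/8; 7/4; 2 } => 97/64
edge 9 of 15 (R): { 0; 1; 3/2 | 97/64; 49/32; 25/16; 13/8; 7/4; 2 } => 193/128
edge 10 of 15 (R): { 0; 1; 3/2 | 193/128; 97/64; 49/32; 25/16; 13/8; 7/4; 2 } => 385/256
edge 11 of 15 (R): { 0; 1; 3/2 | 385/256; 193/128; 97/64; 49/32; 25/16; 13/8; 7/4; 2 } => 769/512
edge 12 of 15 (R): { 0; 1; 3/2 | 769/512; 385/256; 193/128; 97/64; 49/32; 25/16; 13/8; 7/4; 2 } => 1537/1024
edge 13 of 15 (B): { 0; 1; 3/2; 1537/1024 | 769/512; 385/256; 193/128; 97/64; 49/32; 25/16; 13/8; 7/4; 2 } => 3075/2048
edge 14 of 15 (R): { 0; 1; 3/2; 1537/1024 | 3075/2048; 769/512; 385/256; 193/128; 97/64; 49/32; 25/16; 13/8; 7/4; 2 } => 6149/4096
edge 15 of 15 (B): { 0; 1; 3/2; 1537/1024; 6149/4096 | 3075/2048; 769/512; 385/256; 193/128; 97/64; 49/32; 25/16; 13/8; 7/4; 2 } => 12299/8192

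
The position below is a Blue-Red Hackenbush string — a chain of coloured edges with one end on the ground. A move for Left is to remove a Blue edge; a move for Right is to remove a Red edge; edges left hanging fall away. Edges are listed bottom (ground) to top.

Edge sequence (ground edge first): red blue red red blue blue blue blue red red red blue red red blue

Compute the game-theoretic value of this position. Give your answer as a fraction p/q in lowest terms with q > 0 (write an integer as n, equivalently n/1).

-12525/16384

edge 1 of 15 (red): { none | 0 } => -1
edge 2 of 15 (blue): { -1 | 0 } => -1/2
edge 3 of 15 (red): { -1 | -1/2,0 } => -3/4
edge 4 of 15 (red): { -1 | -3/4,-1/2,0 } => -7/8
edge 5 of 15 (blue): { -1,-7/8 | -3/4,-1/2,0 } => -13/16
edge 6 of 15 (blue): { -1,-7/8,-13/16 | -3/4,-1/2,0 } => -25/32
edge 7 of 15 (blue): { -1,-7/8,-13/16,-25/32 | -3/4,-1/2,0 } => -49/64
edge 8 of 15 (blue): { -1,-7/8,-13/16,-25/32,-49/64 | -3/4,-1/2,0 } => -97/128
edge 9 of 15 (red): { -1,-7/8,-13/16,-25/32,-49/64 | -97/128,-3/4,-1/2,0 } => -195/256
edge 10 of 15 (red): { -1,-7/8,-13/16,-25/32,-49/64 | -195/256,-97/128,-3/4,-1/2,0 } => -391/512
edge 11 of 15 (red): { -1,-7/8,-13/16,-25/32,-49/64 | -391/512,-195/256,-97/128,-3/4,-1/2,0 } => -783/1024
edge 12 of 15 (blue): { -1,-7/8,-13/16,-25/32,-49/64,-783/1024 | -391/512,-195/256,-97/128,-3/4,-1/2,0 } => -1565/2048
edge 13 of 15 (red): { -1,-7/8,-13/16,-25/32,-49/64,-783/1024 | -1565/2048,-391/512,-195/256,-97/128,-3/4,-1/2,0 } => -3131/4096
edge 14 of 15 (red): { -1,-7/8,-13/16,-25/32,-49/64,-783/1024 | -3131/4096,-1565/2048,-391/512,-195/256,-97/128,-3/4,-1/2,0 } => -6263/8192
edge 15 of 15 (blue): { -1,-7/8,-13/16,-25/32,-49/64,-783/1024,-6263/8192 | -3131/4096,-1565/2048,-391/512,-195/256,-97/128,-3/4,-1/2,0 } => -12525/16384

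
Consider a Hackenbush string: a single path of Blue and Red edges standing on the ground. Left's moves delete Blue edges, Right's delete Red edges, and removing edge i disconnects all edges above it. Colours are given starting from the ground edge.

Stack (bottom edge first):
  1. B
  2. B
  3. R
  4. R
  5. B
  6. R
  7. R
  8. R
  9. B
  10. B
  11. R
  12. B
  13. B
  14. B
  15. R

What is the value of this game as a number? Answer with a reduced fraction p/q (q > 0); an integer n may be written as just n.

edge 1 of 15 (B): { 0 | ∅ } gives 1
edge 2 of 15 (B): { 0; 1 | ∅ } gives 2
edge 3 of 15 (R): { 0; 1 | 2 } gives 3/2
edge 4 of 15 (R): { 0; 1 | 3/2; 2 } gives 5/4
edge 5 of 15 (B): { 0; 1; 5/4 | 3/2; 2 } gives 11/8
edge 6 of 15 (R): { 0; 1; 5/4 | 11/8; 3/2; 2 } gives 21/16
edge 7 of 15 (R): { 0; 1; 5/4 | 21/16; 11/8; 3/2; 2 } gives 41/32
edge 8 of 15 (R): { 0; 1; 5/4 | 41/32; 21/16; 11/8; 3/2; 2 } gives 81/64
edge 9 of 15 (B): { 0; 1; 5/4; 81/64 | 41/32; 21/16; 11/8; 3/2; 2 } gives 163/128
edge 10 of 15 (B): { 0; 1; 5/4; 81/64; 163/128 | 41/32; 21/16; 11/8; 3/2; 2 } gives 327/256
edge 11 of 15 (R): { 0; 1; 5/4; 81/64; 163/128 | 327/256; 41/32; 21/16; 11/8; 3/2; 2 } gives 653/512
edge 12 of 15 (B): { 0; 1; 5/4; 81/64; 163/128; 653/512 | 327/256; 41/32; 21/16; 11/8; 3/2; 2 } gives 1307/1024
edge 13 of 15 (B): { 0; 1; 5/4; 81/64; 163/128; 653/512; 1307/1024 | 327/256; 41/32; 21/16; 11/8; 3/2; 2 } gives 2615/2048
edge 14 of 15 (B): { 0; 1; 5/4; 81/64; 163/128; 653/512; 1307/1024; 2615/2048 | 327/256; 41/32; 21/16; 11/8; 3/2; 2 } gives 5231/4096
edge 15 of 15 (R): { 0; 1; 5/4; 81/64; 163/128; 653/512; 1307/1024; 2615/2048 | 5231/4096; 327/256; 41/32; 21/16; 11/8; 3/2; 2 } gives 10461/8192

10461/8192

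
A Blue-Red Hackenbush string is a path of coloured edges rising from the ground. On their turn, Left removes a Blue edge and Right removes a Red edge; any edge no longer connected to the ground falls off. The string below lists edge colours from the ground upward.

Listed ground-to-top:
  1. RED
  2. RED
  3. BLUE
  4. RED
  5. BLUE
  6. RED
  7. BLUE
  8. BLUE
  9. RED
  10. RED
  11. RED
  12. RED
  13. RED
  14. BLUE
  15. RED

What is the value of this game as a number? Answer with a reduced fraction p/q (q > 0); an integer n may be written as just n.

Recurse on prefixes of the 15-edge string RED RED BLUE RED BLUE RED BLUE BLUE RED RED RED RED RED BLUE RED:
1 of 15 · R · max L −∞ · min R 0 -> -1
2 of 15 · RR · max L −∞ · min R -1 -> -2
3 of 15 · RRB · max L -2 · min R -1 -> -3/2
4 of 15 · RRBR · max L -2 · min R -3/2 -> -7/4
5 of 15 · RRBRB · max L -7/4 · min R -3/2 -> -13/8
6 of 15 · RRBRBR · max L -7/4 · min R -13/8 -> -27/16
7 of 15 · RRBRBRB · max L -27/16 · min R -13/8 -> -53/32
8 of 15 · RRBRBRBB · max L -53/32 · min R -13/8 -> -105/64
9 of 15 · RRBRBRBBR · max L -53/32 · min R -105/64 -> -211/128
10 of 15 · RRBRBRBBRR · max L -53/32 · min R -211/128 -> -423/256
11 of 15 · RRBRBRBBRRR · max L -53/32 · min R -423/256 -> -847/512
12 of 15 · RRBRBRBBRRRR · max L -53/32 · min R -847/512 -> -1695/1024
13 of 15 · RRBRBRBBRRRRR · max L -53/32 · min R -1695/1024 -> -3391/2048
14 of 15 · RRBRBRBBRRRRRB · max L -3391/2048 · min R -1695/1024 -> -6781/4096
15 of 15 · RRBRBRBBRRRRRBR · max L -3391/2048 · min R -6781/4096 -> -13563/8192

-13563/8192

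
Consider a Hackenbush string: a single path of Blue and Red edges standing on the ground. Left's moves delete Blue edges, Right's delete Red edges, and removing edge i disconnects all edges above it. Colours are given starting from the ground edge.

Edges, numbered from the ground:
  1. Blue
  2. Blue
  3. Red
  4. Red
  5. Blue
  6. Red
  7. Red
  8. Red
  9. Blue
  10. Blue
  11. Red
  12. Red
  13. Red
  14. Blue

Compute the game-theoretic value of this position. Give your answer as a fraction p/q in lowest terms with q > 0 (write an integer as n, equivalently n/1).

5219/4096

Build val(s[:k]) for k = 1..14, string s = Blue Blue Red Red Blue Red Red Red Blue Blue Red Red Red Blue.
val(B) = { 0 | ∅ } ⇒ 1
val(BB) = { 0 1 | ∅ } ⇒ 2
val(BBR) = { 0 1 | 2 } ⇒ 3/2
val(BBRR) = { 0 1 | 3/2 2 } ⇒ 5/4
val(BBRRB) = { 0 1 5/4 | 3/2 2 } ⇒ 11/8
val(BBRRBR) = { 0 1 5/4 | 11/8 3/2 2 } ⇒ 21/16
val(BBRRBRR) = { 0 1 5/4 | 21/16 11/8 3/2 2 } ⇒ 41/32
val(BBRRBRRR) = { 0 1 5/4 | 41/32 21/16 11/8 3/2 2 } ⇒ 81/64
val(BBRRBRRRB) = { 0 1 5/4 81/64 | 41/32 21/16 11/8 3/2 2 } ⇒ 163/128
val(BBRRBRRRBB) = { 0 1 5/4 81/64 163/128 | 41/32 21/16 11/8 3/2 2 } ⇒ 327/256
val(BBRRBRRRBBR) = { 0 1 5/4 81/64 163/128 | 327/256 41/32 21/16 11/8 3/2 2 } ⇒ 653/512
val(BBRRBRRRBBRR) = { 0 1 5/4 81/64 163/128 | 653/512 327/256 41/32 21/16 11/8 3/2 2 } ⇒ 1305/1024
val(BBRRBRRRBBRRR) = { 0 1 5/4 81/64 163/128 | 1305/1024 653/512 327/256 41/32 21/16 11/8 3/2 2 } ⇒ 2609/2048
val(BBRRBRRRBBRRRB) = { 0 1 5/4 81/64 163/128 2609/2048 | 1305/1024 653/512 327/256 41/32 21/16 11/8 3/2 2 } ⇒ 5219/4096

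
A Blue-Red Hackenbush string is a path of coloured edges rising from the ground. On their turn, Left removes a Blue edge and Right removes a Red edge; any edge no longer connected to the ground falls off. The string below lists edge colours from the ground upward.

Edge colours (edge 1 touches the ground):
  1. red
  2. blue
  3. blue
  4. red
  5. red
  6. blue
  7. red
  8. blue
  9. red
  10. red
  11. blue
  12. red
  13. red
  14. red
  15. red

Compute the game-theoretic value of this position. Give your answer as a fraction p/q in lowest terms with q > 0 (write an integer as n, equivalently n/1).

val_1 [r]  L=[]  R=[0]  ⇒ -1
val_2 [rb]  L=[-1]  R=[0]  ⇒ -1/2
val_3 [rbb]  L=[-1,-1/2]  R=[0]  ⇒ -1/4
val_4 [rbbr]  L=[-1,-1/2]  R=[-1/4,0]  ⇒ -3/8
val_5 [rbbrr]  L=[-1,-1/2]  R=[-3/8,-1/4,0]  ⇒ -7/16
val_6 [rbbrrb]  L=[-1,-1/2,-7/16]  R=[-3/8,-1/4,0]  ⇒ -13/32
val_7 [rbbrrbr]  L=[-1,-1/2,-7/16]  R=[-13/32,-3/8,-1/4,0]  ⇒ -27/64
val_8 [rbbrrbrb]  L=[-1,-1/2,-7/16,-27/64]  R=[-13/32,-3/8,-1/4,0]  ⇒ -53/128
val_9 [rbbrrbrbr]  L=[-1,-1/2,-7/16,-27/64]  R=[-53/128,-13/32,-3/8,-1/4,0]  ⇒ -107/256
val_10 [rbbrrbrbrr]  L=[-1,-1/2,-7/16,-27/64]  R=[-107/256,-53/128,-13/32,-3/8,-1/4,0]  ⇒ -215/512
val_11 [rbbrrbrbrrb]  L=[-1,-1/2,-7/16,-27/64,-215/512]  R=[-107/256,-53/128,-13/32,-3/8,-1/4,0]  ⇒ -429/1024
val_12 [rbbrrbrbrrbr]  L=[-1,-1/2,-7/16,-27/64,-215/512]  R=[-429/1024,-107/256,-53/128,-13/32,-3/8,-1/4,0]  ⇒ -859/2048
val_13 [rbbrrbrbrrbrr]  L=[-1,-1/2,-7/16,-27/64,-215/512]  R=[-859/2048,-429/1024,-107/256,-53/128,-13/32,-3/8,-1/4,0]  ⇒ -1719/4096
val_14 [rbbrrbrbrrbrrr]  L=[-1,-1/2,-7/16,-27/64,-215/512]  R=[-1719/4096,-859/2048,-429/1024,-107/256,-53/128,-13/32,-3/8,-1/4,0]  ⇒ -3439/8192
val_15 [rbbrrbrbrrbrrrr]  L=[-1,-1/2,-7/16,-27/64,-215/512]  R=[-3439/8192,-1719/4096,-859/2048,-429/1024,-107/256,-53/128,-13/32,-3/8,-1/4,0]  ⇒ -6879/16384

-6879/16384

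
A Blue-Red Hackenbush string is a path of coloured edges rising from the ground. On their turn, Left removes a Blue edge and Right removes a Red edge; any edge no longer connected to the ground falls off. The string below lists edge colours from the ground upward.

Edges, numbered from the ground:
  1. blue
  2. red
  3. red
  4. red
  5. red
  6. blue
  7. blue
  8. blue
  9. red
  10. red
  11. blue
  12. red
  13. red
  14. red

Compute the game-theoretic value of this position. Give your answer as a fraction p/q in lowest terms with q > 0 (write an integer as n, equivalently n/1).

913/8192

Prefix values for blue red red red red blue blue blue red red blue red red red via {L|R} + simplicity:
step 1: add blue to get b; options L={ 0 } R={ none } = 1
step 2: add red to get br; options L={ 0 } R={ 1 } = 1/2
step 3: add red to get brr; options L={ 0 } R={ 1/2; 1 } = 1/4
step 4: add red to get brrr; options L={ 0 } R={ 1/4; 1/2; 1 } = 1/8
step 5: add red to get brrrr; options L={ 0 } R={ 1/8; 1/4; 1/2; 1 } = 1/16
step 6: add blue to get brrrrb; options L={ 0; 1/16 } R={ 1/8; 1/4; 1/2; 1 } = 3/32
step 7: add blue to get brrrrbb; options L={ 0; 1/16; 3/32 } R={ 1/8; 1/4; 1/2; 1 } = 7/64
step 8: add blue to get brrrrbbb; options L={ 0; 1/16; 3/32; 7/64 } R={ 1/8; 1/4; 1/2; 1 } = 15/128
step 9: add red to get brrrrbbbr; options L={ 0; 1/16; 3/32; 7/64 } R={ 15/128; 1/8; 1/4; 1/2; 1 } = 29/256
step 10: add red to get brrrrbbbrr; options L={ 0; 1/16; 3/32; 7/64 } R={ 29/256; 15/128; 1/8; 1/4; 1/2; 1 } = 57/512
step 11: add blue to get brrrrbbbrrb; options L={ 0; 1/16; 3/32; 7/64; 57/512 } R={ 29/256; 15/128; 1/8; 1/4; 1/2; 1 } = 115/1024
step 12: add red to get brrrrbbbrrbr; options L={ 0; 1/16; 3/32; 7/64; 57/512 } R={ 115/1024; 29/256; 15/128; 1/8; 1/4; 1/2; 1 } = 229/2048
step 13: add red to get brrrrbbbrrbrr; options L={ 0; 1/16; 3/32; 7/64; 57/512 } R={ 229/2048; 115/1024; 29/256; 15/128; 1/8; 1/4; 1/2; 1 } = 457/4096
step 14: add red to get brrrrbbbrrbrrr; options L={ 0; 1/16; 3/32; 7/64; 57/512 } R={ 457/4096; 229/2048; 115/1024; 29/256; 15/128; 1/8; 1/4; 1/2; 1 } = 913/8192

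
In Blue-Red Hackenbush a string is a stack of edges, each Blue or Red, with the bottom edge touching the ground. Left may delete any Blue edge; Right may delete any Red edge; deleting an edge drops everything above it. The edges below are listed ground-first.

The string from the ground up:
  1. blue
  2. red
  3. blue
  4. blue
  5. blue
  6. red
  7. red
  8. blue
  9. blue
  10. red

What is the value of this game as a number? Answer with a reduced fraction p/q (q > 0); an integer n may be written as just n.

val(b) = { 0 |  } gives 1
val(br) = { 0 | 1 } gives 1/2
val(brb) = { 0 1/2 | 1 } gives 3/4
val(brbb) = { 0 1/2 3/4 | 1 } gives 7/8
val(brbbb) = { 0 1/2 3/4 7/8 | 1 } gives 15/16
val(brbbbr) = { 0 1/2 3/4 7/8 | 15/16 1 } gives 29/32
val(brbbbrr) = { 0 1/2 3/4 7/8 | 29/32 15/16 1 } gives 57/64
val(brbbbrrb) = { 0 1/2 3/4 7/8 57/64 | 29/32 15/16 1 } gives 115/128
val(brbbbrrbb) = { 0 1/2 3/4 7/8 57/64 115/128 | 29/32 15/16 1 } gives 231/256
val(brbbbrrbbr) = { 0 1/2 3/4 7/8 57/64 115/128 | 231/256 29/32 15/16 1 } gives 461/512

461/512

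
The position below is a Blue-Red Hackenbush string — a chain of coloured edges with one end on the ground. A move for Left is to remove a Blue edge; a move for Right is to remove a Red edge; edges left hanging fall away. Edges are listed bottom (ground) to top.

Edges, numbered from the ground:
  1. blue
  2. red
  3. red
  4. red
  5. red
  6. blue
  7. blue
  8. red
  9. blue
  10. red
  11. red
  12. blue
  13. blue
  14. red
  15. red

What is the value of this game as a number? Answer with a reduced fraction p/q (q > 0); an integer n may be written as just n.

Recurse on prefixes of the 15-edge string blue red red red red blue blue red blue red red blue blue red red:
G(b) = { 0 | none } — 1
G(br) = { 0 | 1 } — 1/2
G(brr) = { 0 | 1/2, 1 } — 1/4
G(brrr) = { 0 | 1/4, 1/2, 1 } — 1/8
G(brrrr) = { 0 | 1/8, 1/4, 1/2, 1 } — 1/16
G(brrrrb) = { 0, 1/16 | 1/8, 1/4, 1/2, 1 } — 3/32
G(brrrrbb) = { 0, 1/16, 3/32 | 1/8, 1/4, 1/2, 1 } — 7/64
G(brrrrbbr) = { 0, 1/16, 3/32 | 7/64, 1/8, 1/4, 1/2, 1 } — 13/128
G(brrrrbbrb) = { 0, 1/16, 3/32, 13/128 | 7/64, 1/8, 1/4, 1/2, 1 } — 27/256
G(brrrrbbrbr) = { 0, 1/16, 3/32, 13/128 | 27/256, 7/64, 1/8, 1/4, 1/2, 1 } — 53/512
G(brrrrbbrbrr) = { 0, 1/16, 3/32, 13/128 | 53/512, 27/256, 7/64, 1/8, 1/4, 1/2, 1 } — 105/1024
G(brrrrbbrbrrb) = { 0, 1/16, 3/32, 13/128, 105/1024 | 53/512, 27/256, 7/64, 1/8, 1/4, 1/2, 1 } — 211/2048
G(brrrrbbrbrrbb) = { 0, 1/16, 3/32, 13/128, 105/1024, 211/2048 | 53/512, 27/256, 7/64, 1/8, 1/4, 1/2, 1 } — 423/4096
G(brrrrbbrbrrbbr) = { 0, 1/16, 3/32, 13/128, 105/1024, 211/2048 | 423/4096, 53/512, 27/256, 7/64, 1/8, 1/4, 1/2, 1 } — 845/8192
G(brrrrbbrbrrbbrr) = { 0, 1/16, 3/32, 13/128, 105/1024, 211/2048 | 845/8192, 423/4096, 53/512, 27/256, 7/64, 1/8, 1/4, 1/2, 1 } — 1689/16384

1689/16384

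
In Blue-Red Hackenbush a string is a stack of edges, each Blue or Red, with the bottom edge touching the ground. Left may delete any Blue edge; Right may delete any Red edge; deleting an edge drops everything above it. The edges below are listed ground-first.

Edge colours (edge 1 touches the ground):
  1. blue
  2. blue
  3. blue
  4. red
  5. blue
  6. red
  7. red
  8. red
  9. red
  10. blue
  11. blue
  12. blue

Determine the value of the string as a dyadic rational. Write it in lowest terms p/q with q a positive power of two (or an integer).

Recurse on prefixes of the 12-edge string blue blue blue red blue red red red red blue blue blue:
G(b) = { 0 | ∅ } gives 1
G(bb) = { 0; 1 | ∅ } gives 2
G(bbb) = { 0; 1; 2 | ∅ } gives 3
G(bbbr) = { 0; 1; 2 | 3 } gives 5/2
G(bbbrb) = { 0; 1; 2; 5/2 | 3 } gives 11/4
G(bbbrbr) = { 0; 1; 2; 5/2 | 11/4; 3 } gives 21/8
G(bbbrbrr) = { 0; 1; 2; 5/2 | 21/8; 11/4; 3 } gives 41/16
G(bbbrbrrr) = { 0; 1; 2; 5/2 | 41/16; 21/8; 11/4; 3 } gives 81/32
G(bbbrbrrrr) = { 0; 1; 2; 5/2 | 81/32; 41/16; 21/8; 11/4; 3 } gives 161/64
G(bbbrbrrrrb) = { 0; 1; 2; 5/2; 161/64 | 81/32; 41/16; 21/8; 11/4; 3 } gives 323/128
G(bbbrbrrrrbb) = { 0; 1; 2; 5/2; 161/64; 323/128 | 81/32; 41/16; 21/8; 11/4; 3 } gives 647/256
G(bbbrbrrrrbbb) = { 0; 1; 2; 5/2; 161/64; 323/128; 647/256 | 81/32; 41/16; 21/8; 11/4; 3 } gives 1295/512

1295/512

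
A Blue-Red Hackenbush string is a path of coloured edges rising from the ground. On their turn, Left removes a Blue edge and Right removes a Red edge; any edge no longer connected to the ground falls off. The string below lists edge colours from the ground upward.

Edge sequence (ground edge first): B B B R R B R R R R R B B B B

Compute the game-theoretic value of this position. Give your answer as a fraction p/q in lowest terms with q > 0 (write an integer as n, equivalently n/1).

9247/4096

Build g(s[:k]) for k = 1..15, string s = B B B R R B R R R R R B B B B.
g_1 [B]  L=[0]  R=[none]  gives 1
g_2 [BB]  L=[0,1]  R=[none]  gives 2
g_3 [BBB]  L=[0,1,2]  R=[none]  gives 3
g_4 [BBBR]  L=[0,1,2]  R=[3]  gives 5/2
g_5 [BBBRR]  L=[0,1,2]  R=[5/2,3]  gives 9/4
g_6 [BBBRRB]  L=[0,1,2,9/4]  R=[5/2,3]  gives 19/8
g_7 [BBBRRBR]  L=[0,1,2,9/4]  R=[19/8,5/2,3]  gives 37/16
g_8 [BBBRRBRR]  L=[0,1,2,9/4]  R=[37/16,19/8,5/2,3]  gives 73/32
g_9 [BBBRRBRRR]  L=[0,1,2,9/4]  R=[73/32,37/16,19/8,5/2,3]  gives 145/64
g_10 [BBBRRBRRRR]  L=[0,1,2,9/4]  R=[145/64,73/32,37/16,19/8,5/2,3]  gives 289/128
g_11 [BBBRRBRRRRR]  L=[0,1,2,9/4]  R=[289/128,145/64,73/32,37/16,19/8,5/2,3]  gives 577/256
g_12 [BBBRRBRRRRRB]  L=[0,1,2,9/4,577/256]  R=[289/128,145/64,73/32,37/16,19/8,5/2,3]  gives 1155/512
g_13 [BBBRRBRRRRRBB]  L=[0,1,2,9/4,577/256,1155/512]  R=[289/128,145/64,73/32,37/16,19/8,5/2,3]  gives 2311/1024
g_14 [BBBRRBRRRRRBBB]  L=[0,1,2,9/4,577/256,1155/512,2311/1024]  R=[289/128,145/64,73/32,37/16,19/8,5/2,3]  gives 4623/2048
g_15 [BBBRRBRRRRRBBBB]  L=[0,1,2,9/4,577/256,1155/512,2311/1024,4623/2048]  R=[289/128,145/64,73/32,37/16,19/8,5/2,3]  gives 9247/4096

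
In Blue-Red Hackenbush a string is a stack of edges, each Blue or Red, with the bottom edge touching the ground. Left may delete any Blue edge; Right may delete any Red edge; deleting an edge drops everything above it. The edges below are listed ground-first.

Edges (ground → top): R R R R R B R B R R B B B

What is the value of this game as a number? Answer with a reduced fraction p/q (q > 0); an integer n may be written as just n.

-1201/256

G(R) = {  | 0 } = -1
G(RR) = {  | -1; 0 } = -2
G(RRR) = {  | -2; -1; 0 } = -3
G(RRRR) = {  | -3; -2; -1; 0 } = -4
G(RRRRR) = {  | -4; -3; -2; -1; 0 } = -5
G(RRRRRB) = { -5 | -4; -3; -2; -1; 0 } = -9/2
G(RRRRRBR) = { -5 | -9/2; -4; -3; -2; -1; 0 } = -19/4
G(RRRRRBRB) = { -5; -19/4 | -9/2; -4; -3; -2; -1; 0 } = -37/8
G(RRRRRBRBR) = { -5; -19/4 | -37/8; -9/2; -4; -3; -2; -1; 0 } = -75/16
G(RRRRRBRBRR) = { -5; -19/4 | -75/16; -37/8; -9/2; -4; -3; -2; -1; 0 } = -151/32
G(RRRRRBRBRRB) = { -5; -19/4; -151/32 | -75/16; -37/8; -9/2; -4; -3; -2; -1; 0 } = -301/64
G(RRRRRBRBRRBB) = { -5; -19/4; -151/32; -301/64 | -75/16; -37/8; -9/2; -4; -3; -2; -1; 0 } = -601/128
G(RRRRRBRBRRBBB) = { -5; -19/4; -151/32; -301/64; -601/128 | -75/16; -37/8; -9/2; -4; -3; -2; -1; 0 } = -1201/256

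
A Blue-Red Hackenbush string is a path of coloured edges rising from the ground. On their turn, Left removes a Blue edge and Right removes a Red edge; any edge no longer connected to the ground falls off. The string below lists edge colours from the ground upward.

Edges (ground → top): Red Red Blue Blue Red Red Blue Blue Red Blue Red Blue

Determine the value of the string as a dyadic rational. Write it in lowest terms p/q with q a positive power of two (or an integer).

-1429/1024

1 of 12 · R · max L −∞ · min R 0 => -1
2 of 12 · RR · max L −∞ · min R -1 => -2
3 of 12 · RRB · max L -2 · min R -1 => -3/2
4 of 12 · RRBB · max L -3/2 · min R -1 => -5/4
5 of 12 · RRBBR · max L -3/2 · min R -5/4 => -11/8
6 of 12 · RRBBRR · max L -3/2 · min R -11/8 => -23/16
7 of 12 · RRBBRRB · max L -23/16 · min R -11/8 => -45/32
8 of 12 · RRBBRRBB · max L -45/32 · min R -11/8 => -89/64
9 of 12 · RRBBRRBBR · max L -45/32 · min R -89/64 => -179/128
10 of 12 · RRBBRRBBRB · max L -179/128 · min R -89/64 => -357/256
11 of 12 · RRBBRRBBRBR · max L -179/128 · min R -357/256 => -715/512
12 of 12 · RRBBRRBBRBRB · max L -715/512 · min R -357/256 => -1429/1024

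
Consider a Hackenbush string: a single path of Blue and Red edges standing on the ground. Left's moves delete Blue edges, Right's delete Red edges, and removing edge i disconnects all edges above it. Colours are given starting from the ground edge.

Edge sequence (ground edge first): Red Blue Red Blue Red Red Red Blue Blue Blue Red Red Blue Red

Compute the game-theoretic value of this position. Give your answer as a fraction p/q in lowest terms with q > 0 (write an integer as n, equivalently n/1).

-5915/8192

Recurse on prefixes of the 14-edge string Red Blue Red Blue Red Red Red Blue Blue Blue Red Red Blue Red:
1 of 14 · R · max L −∞ · min R 0 => -1
2 of 14 · RB · max L -1 · min R 0 => -1/2
3 of 14 · RBR · max L -1 · min R -1/2 => -3/4
4 of 14 · RBRB · max L -3/4 · min R -1/2 => -5/8
5 of 14 · RBRBR · max L -3/4 · min R -5/8 => -11/16
6 of 14 · RBRBRR · max L -3/4 · min R -11/16 => -23/32
7 of 14 · RBRBRRR · max L -3/4 · min R -23/32 => -47/64
8 of 14 · RBRBRRRB · max L -47/64 · min R -23/32 => -93/128
9 of 14 · RBRBRRRBB · max L -93/128 · min R -23/32 => -185/256
10 of 14 · RBRBRRRBBB · max L -185/256 · min R -23/32 => -369/512
11 of 14 · RBRBRRRBBBR · max L -185/256 · min R -369/512 => -739/1024
12 of 14 · RBRBRRRBBBRR · max L -185/256 · min R -739/1024 => -1479/2048
13 of 14 · RBRBRRRBBBRRB · max L -1479/2048 · min R -739/1024 => -2957/4096
14 of 14 · RBRBRRRBBBRRBR · max L -1479/2048 · min R -2957/4096 => -5915/8192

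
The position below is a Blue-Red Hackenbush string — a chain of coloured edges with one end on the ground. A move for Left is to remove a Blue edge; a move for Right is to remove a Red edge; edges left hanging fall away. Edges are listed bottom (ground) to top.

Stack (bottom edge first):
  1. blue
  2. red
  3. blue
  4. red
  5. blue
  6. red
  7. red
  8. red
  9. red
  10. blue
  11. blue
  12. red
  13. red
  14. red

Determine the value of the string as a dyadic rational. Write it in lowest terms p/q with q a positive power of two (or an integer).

5169/8192

1 of 14 · b · max L 0 · min R +∞ = 1
2 of 14 · br · max L 0 · min R 1 = 1/2
3 of 14 · brb · max L 1/2 · min R 1 = 3/4
4 of 14 · brbr · max L 1/2 · min R 3/4 = 5/8
5 of 14 · brbrb · max L 5/8 · min R 3/4 = 11/16
6 of 14 · brbrbr · max L 5/8 · min R 11/16 = 21/32
7 of 14 · brbrbrr · max L 5/8 · min R 21/32 = 41/64
8 of 14 · brbrbrrr · max L 5/8 · min R 41/64 = 81/128
9 of 14 · brbrbrrrr · max L 5/8 · min R 81/128 = 161/256
10 of 14 · brbrbrrrrb · max L 161/256 · min R 81/128 = 323/512
11 of 14 · brbrbrrrrbb · max L 323/512 · min R 81/128 = 647/1024
12 of 14 · brbrbrrrrbbr · max L 323/512 · min R 647/1024 = 1293/2048
13 of 14 · brbrbrrrrbbrr · max L 323/512 · min R 1293/2048 = 2585/4096
14 of 14 · brbrbrrrrbbrrr · max L 323/512 · min R 2585/4096 = 5169/8192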